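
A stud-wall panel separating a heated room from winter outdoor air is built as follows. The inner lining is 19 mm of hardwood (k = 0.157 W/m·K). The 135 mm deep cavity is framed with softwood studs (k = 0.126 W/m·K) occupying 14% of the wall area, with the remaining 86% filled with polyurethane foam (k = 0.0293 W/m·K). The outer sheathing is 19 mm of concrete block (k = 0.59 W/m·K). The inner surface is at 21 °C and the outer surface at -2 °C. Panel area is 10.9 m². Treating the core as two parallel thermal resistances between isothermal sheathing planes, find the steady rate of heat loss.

Q ≈ 75.9 W

Sheathing layers in series; stud and cavity paths in parallel between them.
R_inner = 0.019/(0.157×10.9) = 0.0111 K/W
R_stud  = 0.135/(0.126×0.14×10.9) = 0.7021 K/W
R_cav   = 0.135/(0.0293×0.86×10.9) = 0.4915 K/W
1/R_core = 1/R_stud + 1/R_cav → R_core = 0.2891 K/W
R_outer = 0.019/(0.59×10.9) = 0.002954 K/W
R_total = 0.3032 K/W
Q = ΔT/R_total = 23/0.3032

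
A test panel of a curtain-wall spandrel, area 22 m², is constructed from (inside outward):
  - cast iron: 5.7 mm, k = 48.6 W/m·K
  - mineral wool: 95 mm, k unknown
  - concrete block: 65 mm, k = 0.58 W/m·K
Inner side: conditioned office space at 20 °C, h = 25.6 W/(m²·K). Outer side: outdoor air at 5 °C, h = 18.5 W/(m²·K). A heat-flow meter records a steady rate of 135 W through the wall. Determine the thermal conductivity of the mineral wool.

Thermal resistances in series:
R_inner film = 1/(h_i·A) = 1/(25.6×22) = 0.001776 K/W
R_cast iron = L/(kA) = 0.0057/(48.6×22) = 5.331×10^-6 K/W
R_concrete block = L/(kA) = 0.065/(0.58×22) = 0.005094 K/W
R_outer film = 1/(h_o·A) = 1/(18.5×22) = 0.002457 K/W
Sum of known resistances R_other = 0.009332 K/W
Total R = ΔT/Q = 15/135 = 0.1111 K/W
R_mineral wool = R_total − R_other = 0.1018 K/W
k = L/(R·A) = 0.095/(0.1018×22)

k ≈ 0.0424 W/(m·K)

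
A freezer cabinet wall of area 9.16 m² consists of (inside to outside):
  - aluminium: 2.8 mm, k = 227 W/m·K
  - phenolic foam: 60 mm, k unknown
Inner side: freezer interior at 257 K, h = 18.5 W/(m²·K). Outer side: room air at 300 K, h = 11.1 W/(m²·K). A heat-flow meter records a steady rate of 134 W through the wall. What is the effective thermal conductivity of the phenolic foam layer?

Series thermal resistances:
R_inner film = 1/(h_i·A) = 1/(18.5×9.16) = 0.005901 K/W
R_aluminium = L/(kA) = 0.0028/(227×9.16) = 1.347×10^-6 K/W
R_outer film = 1/(h_o·A) = 1/(11.1×9.16) = 0.009835 K/W
Sum of known resistances R_other = 0.01574 K/W
Total R = ΔT/Q = 43/134 = 0.3209 K/W
R_phenolic foam = R_total − R_other = 0.3052 K/W
k = L/(R·A) = 0.06/(0.3052×9.16)

k ≈ 0.0215 W/(m·K)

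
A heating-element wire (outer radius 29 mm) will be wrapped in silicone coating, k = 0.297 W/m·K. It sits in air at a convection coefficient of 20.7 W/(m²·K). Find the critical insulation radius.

r_cr ≈ 14.3 mm

For a cylinder r_cr = k/h = 0.297/20.7
r_cr = 14.3 mm; since the bare radius (29 mm) is above r_cr, any added insulation will reduce heat loss.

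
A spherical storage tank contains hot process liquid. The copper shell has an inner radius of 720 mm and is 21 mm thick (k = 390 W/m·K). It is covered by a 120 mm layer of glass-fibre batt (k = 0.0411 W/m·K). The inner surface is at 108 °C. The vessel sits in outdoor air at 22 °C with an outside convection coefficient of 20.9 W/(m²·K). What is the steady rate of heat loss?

Each spherical layer contributes R = (1/r_i − 1/r_o)/(4πk):
R_copper shell = (1/0.72 − 1/0.741)/(4π×390) = 8.031×10^-6 K/W
R_glass-fibre batt = (1/0.741 − 1/0.861)/(4π×0.0411) = 0.3642 K/W
R_outer film = 1/(h·4πr_o²) = 1/(20.9×4π×0.861²) = 0.005136 K/W
R_total = 0.3693 K/W
Q = ΔT/R_total = 86/0.3693

Q ≈ 233 W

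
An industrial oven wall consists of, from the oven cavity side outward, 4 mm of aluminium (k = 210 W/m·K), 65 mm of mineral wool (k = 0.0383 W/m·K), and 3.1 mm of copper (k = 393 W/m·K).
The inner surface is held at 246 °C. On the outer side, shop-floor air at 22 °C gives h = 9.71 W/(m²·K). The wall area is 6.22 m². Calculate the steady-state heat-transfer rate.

Using the resistance-network approach (series):
R_aluminium = L/(kA) = 0.004/(210×6.22) = 3.062×10^-6 K/W
R_mineral wool = L/(kA) = 0.065/(0.0383×6.22) = 0.2729 K/W
R_copper = L/(kA) = 0.0031/(393×6.22) = 1.268×10^-6 K/W
R_outer film = 1/(h_o·A) = 1/(9.71×6.22) = 0.01656 K/W
R_total = 0.2894 K/W
Q = ΔT / R_total = 224 / 0.2894

Q ≈ 774 W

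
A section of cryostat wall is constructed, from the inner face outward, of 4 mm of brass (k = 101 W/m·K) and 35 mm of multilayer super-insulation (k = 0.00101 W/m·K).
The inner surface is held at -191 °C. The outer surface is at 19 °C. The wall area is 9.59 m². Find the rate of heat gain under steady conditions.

Q ≈ 58.1 W

Treating each layer as a thermal resistance in series:
R_brass = L/(kA) = 0.004/(101×9.59) = 4.13×10^-6 K/W
R_multilayer super-insulation = L/(kA) = 0.035/(0.00101×9.59) = 3.614 K/W
R_total = 3.614 K/W
Q = ΔT / R_total = 210 / 3.614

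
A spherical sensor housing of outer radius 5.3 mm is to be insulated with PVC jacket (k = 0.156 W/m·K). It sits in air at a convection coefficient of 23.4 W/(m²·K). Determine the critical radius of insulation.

r_cr ≈ 13.3 mm

For a sphere r_cr = 2k/h = 2×0.156/23.4
r_cr = 13.3 mm; since the bare radius (5.3 mm) is below r_cr, adding a thin layer of insulation will *increase* heat loss.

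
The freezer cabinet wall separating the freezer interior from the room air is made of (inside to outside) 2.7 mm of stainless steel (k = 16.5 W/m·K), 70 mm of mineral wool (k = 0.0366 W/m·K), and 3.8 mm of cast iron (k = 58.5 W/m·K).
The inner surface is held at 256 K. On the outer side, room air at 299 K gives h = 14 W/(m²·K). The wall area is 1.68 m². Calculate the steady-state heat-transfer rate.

Treating each layer as a thermal resistance in series:
R_stainless steel = L/(kA) = 0.0027/(16.5×1.68) = 9.74×10^-5 K/W
R_mineral wool = L/(kA) = 0.07/(0.0366×1.68) = 1.138 K/W
R_cast iron = L/(kA) = 0.0038/(58.5×1.68) = 3.867×10^-5 K/W
R_outer film = 1/(h_o·A) = 1/(14×1.68) = 0.04252 K/W
R_total = 1.181 K/W
Q = ΔT / R_total = 43 / 1.181

Q ≈ 36.4 W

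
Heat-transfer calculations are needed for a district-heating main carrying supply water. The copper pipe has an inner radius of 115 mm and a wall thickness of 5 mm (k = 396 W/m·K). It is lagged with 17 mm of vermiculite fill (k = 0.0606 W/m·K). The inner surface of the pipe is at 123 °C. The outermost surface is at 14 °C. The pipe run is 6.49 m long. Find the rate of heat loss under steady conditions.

Cylindrical conduction, so R = ln(r₂/r₁)/(2πkL) per layer, in series:
R_copper pipe wall = ln(120/115)/(2π×396×6.49) = 2.636×10^-6 K/W
R_vermiculite fill = ln(137/120)/(2π×0.0606×6.49) = 0.05361 K/W
R_total = 0.05362 K/W
Q = ΔT/R_total = 109/0.05362

Q ≈ 2030 W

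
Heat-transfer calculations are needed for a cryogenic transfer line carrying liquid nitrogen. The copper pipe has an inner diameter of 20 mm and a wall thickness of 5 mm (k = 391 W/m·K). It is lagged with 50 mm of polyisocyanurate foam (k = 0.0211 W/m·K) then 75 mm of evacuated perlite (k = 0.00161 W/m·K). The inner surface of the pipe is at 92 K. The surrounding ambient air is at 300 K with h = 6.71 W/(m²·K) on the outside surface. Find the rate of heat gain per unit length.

q′ ≈ 2.39 W/m

Cylindrical conduction, so R = ln(r₂/r₁)/(2πkL) per layer, in series:
R_copper pipe wall = ln(15/10)/(2π×391×1) = 1.65×10^-4 K/W
R_polyisocyanurate foam = ln(65/15)/(2π×0.0211×1) = 11.06 K/W
R_evacuated perlite = ln(140/65)/(2π×0.00161×1) = 75.85 K/W
R_outer film = 1/(h_o·2πr_oL) = 1/(6.71×2π×0.14×1) = 0.1694 K/W
R_total = 87.08 K/W
Q = ΔT/R_total = 208/87.08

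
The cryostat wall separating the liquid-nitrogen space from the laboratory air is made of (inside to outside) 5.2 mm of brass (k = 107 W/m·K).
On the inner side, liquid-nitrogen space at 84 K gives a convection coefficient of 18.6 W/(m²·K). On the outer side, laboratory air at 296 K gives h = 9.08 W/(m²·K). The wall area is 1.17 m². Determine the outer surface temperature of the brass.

Series thermal resistances:
R_inner film = 1/(h_i·A) = 1/(18.6×1.17) = 0.04595 K/W
R_brass = L/(kA) = 0.0052/(107×1.17) = 4.154×10^-5 K/W
R_outer film = 1/(h_o·A) = 1/(9.08×1.17) = 0.09413 K/W
R_total = 0.1401 K/W;  Q = ΔT/R_total = 212/0.1401 = 1513 W
T_interface = T_inner + Q·ΣR(inner→interface) = 84 + 1510×0.04599

T ≈ 154 K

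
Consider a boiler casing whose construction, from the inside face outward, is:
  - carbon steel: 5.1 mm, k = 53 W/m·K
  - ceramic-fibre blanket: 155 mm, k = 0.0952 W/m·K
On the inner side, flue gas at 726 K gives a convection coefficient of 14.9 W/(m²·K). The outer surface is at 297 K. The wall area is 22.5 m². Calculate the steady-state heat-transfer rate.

Model the wall as resistances in series:
R_inner film = 1/(h_i·A) = 1/(14.9×22.5) = 0.002983 K/W
R_carbon steel = L/(kA) = 0.0051/(53×22.5) = 4.277×10^-6 K/W
R_ceramic-fibre blanket = L/(kA) = 0.155/(0.0952×22.5) = 0.07236 K/W
R_total = 0.07535 K/W
Q = ΔT / R_total = 429 / 0.07535

Q ≈ 5690 W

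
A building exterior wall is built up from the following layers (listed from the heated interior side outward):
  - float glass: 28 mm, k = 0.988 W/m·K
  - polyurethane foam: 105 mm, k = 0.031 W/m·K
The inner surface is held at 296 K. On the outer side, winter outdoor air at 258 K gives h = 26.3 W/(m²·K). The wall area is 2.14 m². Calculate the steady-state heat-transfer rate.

Thermal resistances in series:
R_float glass = L/(kA) = 0.028/(0.988×2.14) = 0.01324 K/W
R_polyurethane foam = L/(kA) = 0.105/(0.031×2.14) = 1.583 K/W
R_outer film = 1/(h_o·A) = 1/(26.3×2.14) = 0.01777 K/W
R_total = 1.614 K/W
Q = ΔT / R_total = 38 / 1.614

Q ≈ 23.5 W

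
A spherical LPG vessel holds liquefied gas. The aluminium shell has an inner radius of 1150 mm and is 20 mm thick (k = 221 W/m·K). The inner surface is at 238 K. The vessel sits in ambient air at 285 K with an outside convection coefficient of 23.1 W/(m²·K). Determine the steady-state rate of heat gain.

Each spherical layer contributes R = (1/r_i − 1/r_o)/(4πk):
R_aluminium shell = (1/1.15 − 1/1.17)/(4π×221) = 5.352×10^-6 K/W
R_outer film = 1/(h·4πr_o²) = 1/(23.1×4π×1.17²) = 0.002517 K/W
R_total = 0.002522 K/W
Q = ΔT/R_total = 47/0.002522

Q ≈ 18600 W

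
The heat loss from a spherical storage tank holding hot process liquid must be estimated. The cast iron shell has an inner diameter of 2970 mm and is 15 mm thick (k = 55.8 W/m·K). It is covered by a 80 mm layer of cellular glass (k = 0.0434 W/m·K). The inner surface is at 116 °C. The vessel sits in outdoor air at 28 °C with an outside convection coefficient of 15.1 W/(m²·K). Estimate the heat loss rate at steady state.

Radial (spherical) resistances in series:
R_cast iron shell = (1/1.485 − 1/1.5)/(4π×55.8) = 9.603×10^-6 K/W
R_cellular glass = (1/1.5 − 1/1.58)/(4π×0.0434) = 0.06189 K/W
R_outer film = 1/(h·4πr_o²) = 1/(15.1×4π×1.58²) = 0.002111 K/W
R_total = 0.06401 K/W
Q = ΔT/R_total = 88/0.06401

Q ≈ 1370 W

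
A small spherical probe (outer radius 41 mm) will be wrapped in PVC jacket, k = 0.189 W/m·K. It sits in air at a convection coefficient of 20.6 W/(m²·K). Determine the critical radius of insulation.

For a sphere r_cr = 2k/h = 2×0.189/20.6
r_cr = 18.3 mm; since the bare radius (41 mm) is above r_cr, any added insulation will reduce heat loss.

r_cr ≈ 18.3 mm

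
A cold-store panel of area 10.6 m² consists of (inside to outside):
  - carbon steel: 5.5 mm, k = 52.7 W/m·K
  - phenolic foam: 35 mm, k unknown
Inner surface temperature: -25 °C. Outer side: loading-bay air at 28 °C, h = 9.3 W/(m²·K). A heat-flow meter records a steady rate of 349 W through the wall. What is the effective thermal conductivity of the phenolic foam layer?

Model the wall as resistances in series:
R_carbon steel = L/(kA) = 0.0055/(52.7×10.6) = 9.846×10^-6 K/W
R_outer film = 1/(h_o·A) = 1/(9.3×10.6) = 0.01014 K/W
Sum of known resistances R_other = 0.01015 K/W
Total R = ΔT/Q = 53/349 = 0.1519 K/W
R_phenolic foam = R_total − R_other = 0.1417 K/W
k = L/(R·A) = 0.035/(0.1417×10.6)

k ≈ 0.0233 W/(m·K)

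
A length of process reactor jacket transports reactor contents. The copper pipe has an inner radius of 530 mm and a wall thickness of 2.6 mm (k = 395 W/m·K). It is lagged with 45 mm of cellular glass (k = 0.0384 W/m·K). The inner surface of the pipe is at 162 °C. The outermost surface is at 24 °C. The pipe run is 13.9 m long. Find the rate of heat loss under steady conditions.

Q ≈ 5710 W

For a radial system each layer contributes R = ln(r_out/r_in)/(2πkL); films add R = 1/(hA).
R_copper pipe wall = ln(532.6/530)/(2π×395×13.9) = 1.419×10^-7 K/W
R_cellular glass = ln(577.6/532.6)/(2π×0.0384×13.9) = 0.02419 K/W
R_total = 0.02419 K/W
Q = ΔT/R_total = 138/0.02419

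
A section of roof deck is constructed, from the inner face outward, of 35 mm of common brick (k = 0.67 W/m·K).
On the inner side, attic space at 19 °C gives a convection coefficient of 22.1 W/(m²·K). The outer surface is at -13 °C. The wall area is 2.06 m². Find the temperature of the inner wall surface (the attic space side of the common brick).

T ≈ 4.15 °C

Model the wall as resistances in series:
R_inner film = 1/(h_i·A) = 1/(22.1×2.06) = 0.02197 K/W
R_common brick = L/(kA) = 0.035/(0.67×2.06) = 0.02536 K/W
R_total = 0.04732 K/W;  Q = ΔT/R_total = 32/0.04732 = 676.2 W
T_interface = T_inner − Q·ΣR(inner→interface) = 19 − 676×0.02197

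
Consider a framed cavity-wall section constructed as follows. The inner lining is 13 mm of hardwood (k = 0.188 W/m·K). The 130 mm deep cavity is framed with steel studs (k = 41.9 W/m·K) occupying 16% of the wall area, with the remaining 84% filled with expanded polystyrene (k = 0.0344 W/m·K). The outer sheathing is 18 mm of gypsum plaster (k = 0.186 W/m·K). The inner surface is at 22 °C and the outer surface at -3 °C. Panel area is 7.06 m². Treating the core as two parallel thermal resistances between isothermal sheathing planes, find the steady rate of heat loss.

Q ≈ 953 W

Sheathing layers in series; stud and cavity paths in parallel between them.
R_inner = 0.013/(0.188×7.06) = 0.009794 K/W
R_stud  = 0.13/(41.9×0.16×7.06) = 0.002747 K/W
R_cav   = 0.13/(0.0344×0.84×7.06) = 0.6372 K/W
1/R_core = 1/R_stud + 1/R_cav → R_core = 0.002735 K/W
R_outer = 0.018/(0.186×7.06) = 0.01371 K/W
R_total = 0.02624 K/W
Q = ΔT/R_total = 25/0.02624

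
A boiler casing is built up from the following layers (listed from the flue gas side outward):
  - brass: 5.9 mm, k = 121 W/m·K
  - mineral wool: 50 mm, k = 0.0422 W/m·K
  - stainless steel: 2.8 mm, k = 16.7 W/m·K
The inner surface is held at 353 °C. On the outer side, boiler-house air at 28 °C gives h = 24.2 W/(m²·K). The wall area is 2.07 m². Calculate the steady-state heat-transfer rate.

Q ≈ 549 W

Treating each layer as a thermal resistance in series:
R_brass = L/(kA) = 0.0059/(121×2.07) = 2.356×10^-5 K/W
R_mineral wool = L/(kA) = 0.05/(0.0422×2.07) = 0.5724 K/W
R_stainless steel = L/(kA) = 0.0028/(16.7×2.07) = 8.1×10^-5 K/W
R_outer film = 1/(h_o·A) = 1/(24.2×2.07) = 0.01996 K/W
R_total = 0.5925 K/W
Q = ΔT / R_total = 325 / 0.5925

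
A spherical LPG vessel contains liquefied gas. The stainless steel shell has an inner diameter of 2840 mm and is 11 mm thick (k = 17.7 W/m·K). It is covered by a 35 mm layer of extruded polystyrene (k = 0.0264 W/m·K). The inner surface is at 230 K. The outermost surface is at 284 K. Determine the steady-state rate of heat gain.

Q ≈ 1070 W

Radial (spherical) resistances in series:
R_stainless steel shell = (1/1.42 − 1/1.431)/(4π×17.7) = 2.434×10^-5 K/W
R_extruded polystyrene = (1/1.431 − 1/1.466)/(4π×0.0264) = 0.05029 K/W
R_total = 0.05031 K/W
Q = ΔT/R_total = 54/0.05031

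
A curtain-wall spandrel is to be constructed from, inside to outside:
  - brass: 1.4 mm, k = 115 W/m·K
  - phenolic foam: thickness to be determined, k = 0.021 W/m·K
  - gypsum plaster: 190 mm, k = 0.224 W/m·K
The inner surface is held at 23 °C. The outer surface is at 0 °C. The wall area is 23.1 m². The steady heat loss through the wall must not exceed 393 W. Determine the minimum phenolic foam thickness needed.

L ≈ 10.6 mm

Treating each layer as a thermal resistance in series:
R_brass = L/(kA) = 0.0014/(115×23.1) = 5.27×10^-7 K/W
R_gypsum plaster = L/(kA) = 0.19/(0.224×23.1) = 0.03672 K/W
Sum of the known resistances R_other = 0.03672 K/W
Required total resistance R_tot = ΔT/Q_allow = 23/393 = 0.05852 K/W
R_phenolic foam = R_tot − R_other = 0.0218 K/W
L = R·k·A = 0.0218×0.021×23.1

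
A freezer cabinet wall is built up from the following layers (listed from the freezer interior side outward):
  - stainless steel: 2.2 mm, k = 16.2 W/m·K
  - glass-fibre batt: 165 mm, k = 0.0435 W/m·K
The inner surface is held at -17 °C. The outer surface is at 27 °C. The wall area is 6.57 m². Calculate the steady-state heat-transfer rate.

Treating each layer as a thermal resistance in series:
R_stainless steel = L/(kA) = 0.0022/(16.2×6.57) = 2.067×10^-5 K/W
R_glass-fibre batt = L/(kA) = 0.165/(0.0435×6.57) = 0.5773 K/W
R_total = 0.5774 K/W
Q = ΔT / R_total = 44 / 0.5774

Q ≈ 76.2 W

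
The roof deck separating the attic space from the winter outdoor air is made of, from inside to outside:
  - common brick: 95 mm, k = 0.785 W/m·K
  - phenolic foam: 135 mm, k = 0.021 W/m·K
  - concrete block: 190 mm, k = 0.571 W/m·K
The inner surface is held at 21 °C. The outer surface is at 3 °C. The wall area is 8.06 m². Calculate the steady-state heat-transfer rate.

Model the wall as resistances in series:
R_common brick = L/(kA) = 0.095/(0.785×8.06) = 0.01501 K/W
R_phenolic foam = L/(kA) = 0.135/(0.021×8.06) = 0.7976 K/W
R_concrete block = L/(kA) = 0.19/(0.571×8.06) = 0.04128 K/W
R_total = 0.8539 K/W
Q = ΔT / R_total = 18 / 0.8539

Q ≈ 21.1 W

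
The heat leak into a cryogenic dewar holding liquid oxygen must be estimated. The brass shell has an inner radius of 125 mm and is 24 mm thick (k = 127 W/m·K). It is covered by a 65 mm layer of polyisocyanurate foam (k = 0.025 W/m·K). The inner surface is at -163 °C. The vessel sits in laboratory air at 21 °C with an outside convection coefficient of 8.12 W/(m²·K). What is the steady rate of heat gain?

Each spherical layer contributes R = (1/r_i − 1/r_o)/(4πk):
R_brass shell = (1/0.125 − 1/0.149)/(4π×127) = 8.074×10^-4 K/W
R_polyisocyanurate foam = (1/0.149 − 1/0.214)/(4π×0.025) = 6.489 K/W
R_outer film = 1/(h·4πr_o²) = 1/(8.12×4π×0.214²) = 0.214 K/W
R_total = 6.704 K/W
Q = ΔT/R_total = 184/6.704

Q ≈ 27.4 W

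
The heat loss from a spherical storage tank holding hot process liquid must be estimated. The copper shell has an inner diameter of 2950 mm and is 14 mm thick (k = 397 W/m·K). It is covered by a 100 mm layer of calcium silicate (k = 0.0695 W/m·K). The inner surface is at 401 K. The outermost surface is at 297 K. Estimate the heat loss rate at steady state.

Spherical conduction: R = (1/r_in − 1/r_out)/(4πk) per layer; series-sum.
R_copper shell = (1/1.475 − 1/1.489)/(4π×397) = 1.278×10^-6 K/W
R_calcium silicate = (1/1.489 − 1/1.589)/(4π×0.0695) = 0.04839 K/W
R_total = 0.04839 K/W
Q = ΔT/R_total = 104/0.04839

Q ≈ 2150 W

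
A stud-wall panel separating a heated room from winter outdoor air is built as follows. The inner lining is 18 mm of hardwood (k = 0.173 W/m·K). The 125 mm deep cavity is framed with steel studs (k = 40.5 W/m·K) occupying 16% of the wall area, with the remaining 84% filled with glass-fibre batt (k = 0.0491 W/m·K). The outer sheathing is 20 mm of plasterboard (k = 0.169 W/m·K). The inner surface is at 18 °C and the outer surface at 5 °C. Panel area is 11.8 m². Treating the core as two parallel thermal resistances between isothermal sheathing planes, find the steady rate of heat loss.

Q ≈ 635 W

Sheathing layers in series; stud and cavity paths in parallel between them.
R_inner = 0.018/(0.173×11.8) = 0.008817 K/W
R_stud  = 0.125/(40.5×0.16×11.8) = 0.001635 K/W
R_cav   = 0.125/(0.0491×0.84×11.8) = 0.2568 K/W
1/R_core = 1/R_stud + 1/R_cav → R_core = 0.001624 K/W
R_outer = 0.02/(0.169×11.8) = 0.01003 K/W
R_total = 0.02047 K/W
Q = ΔT/R_total = 13/0.02047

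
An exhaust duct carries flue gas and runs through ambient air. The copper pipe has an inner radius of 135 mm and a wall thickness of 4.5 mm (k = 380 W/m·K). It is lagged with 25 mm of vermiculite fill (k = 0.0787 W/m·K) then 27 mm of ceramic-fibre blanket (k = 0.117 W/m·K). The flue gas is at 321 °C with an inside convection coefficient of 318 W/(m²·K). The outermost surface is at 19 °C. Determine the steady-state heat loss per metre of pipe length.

q′ ≈ 555 W/m

Treating each annulus and film as a series resistance:
R_inner film = 1/(h_i·2πr₁L) = 1/(318×2π×0.135×1) = 0.003707 K/W
R_copper pipe wall = ln(139.5/135)/(2π×380×1) = 1.373×10^-5 K/W
R_vermiculite fill = ln(164.5/139.5)/(2π×0.0787×1) = 0.3334 K/W
R_ceramic-fibre blanket = ln(191.5/164.5)/(2π×0.117×1) = 0.2067 K/W
R_total = 0.5438 K/W
Q = ΔT/R_total = 302/0.5438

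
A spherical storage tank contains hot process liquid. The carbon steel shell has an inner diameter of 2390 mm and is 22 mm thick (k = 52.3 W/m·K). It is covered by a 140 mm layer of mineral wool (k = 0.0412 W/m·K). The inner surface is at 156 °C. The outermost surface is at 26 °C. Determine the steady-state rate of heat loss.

Radial (spherical) resistances in series:
R_carbon steel shell = (1/1.195 − 1/1.217)/(4π×52.3) = 2.302×10^-5 K/W
R_mineral wool = (1/1.217 − 1/1.357)/(4π×0.0412) = 0.1637 K/W
R_total = 0.1638 K/W
Q = ΔT/R_total = 130/0.1638

Q ≈ 794 W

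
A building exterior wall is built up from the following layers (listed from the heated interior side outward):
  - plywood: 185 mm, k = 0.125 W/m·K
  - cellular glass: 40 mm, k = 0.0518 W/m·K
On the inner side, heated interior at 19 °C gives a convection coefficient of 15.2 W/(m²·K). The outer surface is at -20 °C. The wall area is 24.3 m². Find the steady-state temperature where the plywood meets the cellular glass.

Thermal resistances in series:
R_inner film = 1/(h_i·A) = 1/(15.2×24.3) = 0.002707 K/W
R_plywood = L/(kA) = 0.185/(0.125×24.3) = 0.06091 K/W
R_cellular glass = L/(kA) = 0.04/(0.0518×24.3) = 0.03178 K/W
R_total = 0.09539 K/W;  Q = ΔT/R_total = 39/0.09539 = 408.8 W
T_interface = T_inner − Q·ΣR(inner→interface) = 19 − 409×0.06361

T ≈ -7.01 °C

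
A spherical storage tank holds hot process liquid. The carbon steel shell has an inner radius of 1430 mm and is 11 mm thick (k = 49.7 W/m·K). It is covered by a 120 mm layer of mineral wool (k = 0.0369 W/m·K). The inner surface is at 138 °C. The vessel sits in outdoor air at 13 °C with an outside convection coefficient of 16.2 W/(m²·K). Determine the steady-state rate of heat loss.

Q ≈ 1070 W

Radial (spherical) resistances in series:
R_carbon steel shell = (1/1.43 − 1/1.441)/(4π×49.7) = 8.547×10^-6 K/W
R_mineral wool = (1/1.441 − 1/1.561)/(4π×0.0369) = 0.115 K/W
R_outer film = 1/(h·4πr_o²) = 1/(16.2×4π×1.561²) = 0.002016 K/W
R_total = 0.1171 K/W
Q = ΔT/R_total = 125/0.1171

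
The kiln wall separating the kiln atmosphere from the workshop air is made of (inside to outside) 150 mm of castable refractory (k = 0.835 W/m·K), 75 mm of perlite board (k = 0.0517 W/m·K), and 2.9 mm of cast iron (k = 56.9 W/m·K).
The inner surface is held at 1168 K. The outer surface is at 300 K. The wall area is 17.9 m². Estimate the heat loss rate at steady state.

Model the wall as resistances in series:
R_castable refractory = L/(kA) = 0.15/(0.835×17.9) = 0.01004 K/W
R_perlite board = L/(kA) = 0.075/(0.0517×17.9) = 0.08104 K/W
R_cast iron = L/(kA) = 0.0029/(56.9×17.9) = 2.847×10^-6 K/W
R_total = 0.09108 K/W
Q = ΔT / R_total = 868 / 0.09108

Q ≈ 9530 W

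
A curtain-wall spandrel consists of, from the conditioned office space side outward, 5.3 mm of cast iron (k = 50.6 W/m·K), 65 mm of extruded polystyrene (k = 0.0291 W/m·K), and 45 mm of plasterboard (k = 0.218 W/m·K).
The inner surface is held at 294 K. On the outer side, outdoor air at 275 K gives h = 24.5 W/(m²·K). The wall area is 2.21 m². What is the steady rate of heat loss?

Q ≈ 16.9 W

Thermal resistances in series:
R_cast iron = L/(kA) = 0.0053/(50.6×2.21) = 4.74×10^-5 K/W
R_extruded polystyrene = L/(kA) = 0.065/(0.0291×2.21) = 1.011 K/W
R_plasterboard = L/(kA) = 0.045/(0.218×2.21) = 0.0934 K/W
R_outer film = 1/(h_o·A) = 1/(24.5×2.21) = 0.01847 K/W
R_total = 1.123 K/W
Q = ΔT / R_total = 19 / 1.123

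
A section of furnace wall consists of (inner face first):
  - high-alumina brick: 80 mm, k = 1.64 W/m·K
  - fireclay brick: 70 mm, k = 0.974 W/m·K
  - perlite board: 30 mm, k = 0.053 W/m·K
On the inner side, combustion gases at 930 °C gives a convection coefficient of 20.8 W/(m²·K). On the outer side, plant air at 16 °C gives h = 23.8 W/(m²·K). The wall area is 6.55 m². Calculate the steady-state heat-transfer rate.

Thermal resistances in series:
R_inner film = 1/(h_i·A) = 1/(20.8×6.55) = 0.00734 K/W
R_high-alumina brick = L/(kA) = 0.08/(1.64×6.55) = 0.007447 K/W
R_fireclay brick = L/(kA) = 0.07/(0.974×6.55) = 0.01097 K/W
R_perlite board = L/(kA) = 0.03/(0.053×6.55) = 0.08642 K/W
R_outer film = 1/(h_o·A) = 1/(23.8×6.55) = 0.006415 K/W
R_total = 0.1186 K/W
Q = ΔT / R_total = 914 / 0.1186

Q ≈ 7710 W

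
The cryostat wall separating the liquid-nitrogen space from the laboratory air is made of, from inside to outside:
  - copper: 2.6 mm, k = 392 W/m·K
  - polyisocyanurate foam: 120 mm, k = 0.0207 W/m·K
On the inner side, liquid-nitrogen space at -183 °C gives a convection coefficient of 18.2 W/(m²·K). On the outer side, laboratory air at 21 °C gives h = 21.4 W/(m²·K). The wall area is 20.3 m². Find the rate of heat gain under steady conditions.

Model the wall as resistances in series:
R_inner film = 1/(h_i·A) = 1/(18.2×20.3) = 0.002707 K/W
R_copper = L/(kA) = 0.0026/(392×20.3) = 3.267×10^-7 K/W
R_polyisocyanurate foam = L/(kA) = 0.12/(0.0207×20.3) = 0.2856 K/W
R_outer film = 1/(h_o·A) = 1/(21.4×20.3) = 0.002302 K/W
R_total = 0.2906 K/W
Q = ΔT / R_total = 204 / 0.2906

Q ≈ 702 W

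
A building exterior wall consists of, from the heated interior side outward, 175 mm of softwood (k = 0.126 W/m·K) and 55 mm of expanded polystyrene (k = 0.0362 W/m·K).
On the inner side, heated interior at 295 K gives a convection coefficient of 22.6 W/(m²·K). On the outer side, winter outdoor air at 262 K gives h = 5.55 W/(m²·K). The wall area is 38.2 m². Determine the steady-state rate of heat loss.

Q ≈ 402 W

Series thermal resistances:
R_inner film = 1/(h_i·A) = 1/(22.6×38.2) = 0.001158 K/W
R_softwood = L/(kA) = 0.175/(0.126×38.2) = 0.03636 K/W
R_expanded polystyrene = L/(kA) = 0.055/(0.0362×38.2) = 0.03977 K/W
R_outer film = 1/(h_o·A) = 1/(5.55×38.2) = 0.004717 K/W
R_total = 0.08201 K/W
Q = ΔT / R_total = 33 / 0.08201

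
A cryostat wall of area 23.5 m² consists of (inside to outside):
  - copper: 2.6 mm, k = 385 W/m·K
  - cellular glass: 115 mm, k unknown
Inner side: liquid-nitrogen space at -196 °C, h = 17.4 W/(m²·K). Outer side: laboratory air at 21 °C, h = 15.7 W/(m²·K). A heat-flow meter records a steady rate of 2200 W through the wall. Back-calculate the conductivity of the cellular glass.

k ≈ 0.0523 W/(m·K)

Treating each layer as a thermal resistance in series:
R_inner film = 1/(h_i·A) = 1/(17.4×23.5) = 0.002446 K/W
R_copper = L/(kA) = 0.0026/(385×23.5) = 2.874×10^-7 K/W
R_outer film = 1/(h_o·A) = 1/(15.7×23.5) = 0.00271 K/W
Sum of known resistances R_other = 0.005156 K/W
Total R = ΔT/Q = 217/2200 = 0.09864 K/W
R_cellular glass = R_total − R_other = 0.09348 K/W
k = L/(R·A) = 0.115/(0.09348×23.5)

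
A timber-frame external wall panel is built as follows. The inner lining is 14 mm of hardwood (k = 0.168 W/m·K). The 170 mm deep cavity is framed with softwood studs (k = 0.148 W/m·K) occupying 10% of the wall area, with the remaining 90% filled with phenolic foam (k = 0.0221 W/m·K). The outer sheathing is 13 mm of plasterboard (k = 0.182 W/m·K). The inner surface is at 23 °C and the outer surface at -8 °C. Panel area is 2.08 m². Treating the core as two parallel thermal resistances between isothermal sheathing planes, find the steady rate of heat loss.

Q ≈ 12.8 W

Sheathing layers in series; stud and cavity paths in parallel between them.
R_inner = 0.014/(0.168×2.08) = 0.04006 K/W
R_stud  = 0.17/(0.148×0.1×2.08) = 5.522 K/W
R_cav   = 0.17/(0.0221×0.9×2.08) = 4.109 K/W
1/R_core = 1/R_stud + 1/R_cav → R_core = 2.356 K/W
R_outer = 0.013/(0.182×2.08) = 0.03434 K/W
R_total = 2.43 K/W
Q = ΔT/R_total = 31/2.43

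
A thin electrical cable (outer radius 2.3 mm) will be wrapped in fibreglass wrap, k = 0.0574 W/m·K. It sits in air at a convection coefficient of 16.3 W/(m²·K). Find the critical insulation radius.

For a cylinder r_cr = k/h = 0.0574/16.3
r_cr = 3.52 mm; since the bare radius (2.3 mm) is below r_cr, adding a thin layer of insulation will *increase* heat loss.

r_cr ≈ 3.52 mm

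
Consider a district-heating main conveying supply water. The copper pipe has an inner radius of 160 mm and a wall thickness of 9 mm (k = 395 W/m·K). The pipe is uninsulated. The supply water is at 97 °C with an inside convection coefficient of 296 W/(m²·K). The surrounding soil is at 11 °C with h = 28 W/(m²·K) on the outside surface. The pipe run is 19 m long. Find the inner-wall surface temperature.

For a radial system each layer contributes R = ln(r_out/r_in)/(2πkL); films add R = 1/(hA).
R_inner film = 1/(h_i·2πr₁L) = 1/(296×2π×0.16×19) = 1.769×10^-4 K/W
R_copper pipe wall = ln(169/160)/(2π×395×19) = 1.161×10^-6 K/W
R_outer film = 1/(h_o·2πr_oL) = 1/(28×2π×0.169×19) = 0.00177 K/W
R_total = 0.001948 K/W
Q = ΔT/R_total = 86/0.001948
Q = 44100 W
T_interface = T_inner − Q·ΣR(inner→interface) = 97 − 44100×1.769×10^-4

T ≈ 89.2 °C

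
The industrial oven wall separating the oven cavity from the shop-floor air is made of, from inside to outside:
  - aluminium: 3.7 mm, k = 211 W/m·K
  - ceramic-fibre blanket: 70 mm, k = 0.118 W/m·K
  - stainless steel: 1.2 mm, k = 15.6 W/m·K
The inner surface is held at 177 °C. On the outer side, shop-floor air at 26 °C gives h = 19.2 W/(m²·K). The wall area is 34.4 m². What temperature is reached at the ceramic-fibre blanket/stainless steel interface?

Series thermal resistances:
R_aluminium = L/(kA) = 0.0037/(211×34.4) = 5.098×10^-7 K/W
R_ceramic-fibre blanket = L/(kA) = 0.07/(0.118×34.4) = 0.01724 K/W
R_stainless steel = L/(kA) = 0.0012/(15.6×34.4) = 2.236×10^-6 K/W
R_outer film = 1/(h_o·A) = 1/(19.2×34.4) = 0.001514 K/W
R_total = 0.01876 K/W;  Q = ΔT/R_total = 151/0.01876 = 8048 W
T_interface = T_inner − Q·ΣR(inner→interface) = 177 − 8050×0.01725

T ≈ 38.2 °C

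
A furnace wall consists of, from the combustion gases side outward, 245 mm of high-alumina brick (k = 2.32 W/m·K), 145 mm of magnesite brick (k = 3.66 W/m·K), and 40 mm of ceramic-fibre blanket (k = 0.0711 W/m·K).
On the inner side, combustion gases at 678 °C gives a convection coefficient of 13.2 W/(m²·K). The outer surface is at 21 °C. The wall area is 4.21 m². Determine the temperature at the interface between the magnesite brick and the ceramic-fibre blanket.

Series thermal resistances:
R_inner film = 1/(h_i·A) = 1/(13.2×4.21) = 0.01799 K/W
R_high-alumina brick = L/(kA) = 0.245/(2.32×4.21) = 0.02508 K/W
R_magnesite brick = L/(kA) = 0.145/(3.66×4.21) = 0.00941 K/W
R_ceramic-fibre blanket = L/(kA) = 0.04/(0.0711×4.21) = 0.1336 K/W
R_total = 0.1861 K/W;  Q = ΔT/R_total = 657/0.1861 = 3530 W
T_interface = T_inner − Q·ΣR(inner→interface) = 678 − 3530×0.05249

T ≈ 493 °C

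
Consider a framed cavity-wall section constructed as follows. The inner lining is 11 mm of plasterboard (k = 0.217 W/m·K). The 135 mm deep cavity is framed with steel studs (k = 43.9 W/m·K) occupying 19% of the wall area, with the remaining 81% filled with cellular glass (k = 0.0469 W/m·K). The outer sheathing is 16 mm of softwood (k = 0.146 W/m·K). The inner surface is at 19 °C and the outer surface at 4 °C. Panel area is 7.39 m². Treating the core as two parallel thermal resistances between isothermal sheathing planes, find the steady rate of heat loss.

Sheathing layers in series; stud and cavity paths in parallel between them.
R_inner = 0.011/(0.217×7.39) = 0.006859 K/W
R_stud  = 0.135/(43.9×0.19×7.39) = 0.00219 K/W
R_cav   = 0.135/(0.0469×0.81×7.39) = 0.4809 K/W
1/R_core = 1/R_stud + 1/R_cav → R_core = 0.00218 K/W
R_outer = 0.016/(0.146×7.39) = 0.01483 K/W
R_total = 0.02387 K/W
Q = ΔT/R_total = 15/0.02387

Q ≈ 628 W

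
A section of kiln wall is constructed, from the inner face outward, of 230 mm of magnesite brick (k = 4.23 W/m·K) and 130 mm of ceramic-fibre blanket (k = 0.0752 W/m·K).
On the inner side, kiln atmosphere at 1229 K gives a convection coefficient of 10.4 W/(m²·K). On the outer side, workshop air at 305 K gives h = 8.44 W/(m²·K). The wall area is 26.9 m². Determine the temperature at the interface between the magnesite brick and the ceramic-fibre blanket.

Series thermal resistances:
R_inner film = 1/(h_i·A) = 1/(10.4×26.9) = 0.003574 K/W
R_magnesite brick = L/(kA) = 0.23/(4.23×26.9) = 0.002021 K/W
R_ceramic-fibre blanket = L/(kA) = 0.13/(0.0752×26.9) = 0.06426 K/W
R_outer film = 1/(h_o·A) = 1/(8.44×26.9) = 0.004405 K/W
R_total = 0.07427 K/W;  Q = ΔT/R_total = 924/0.07427 = 12440 W
T_interface = T_inner − Q·ΣR(inner→interface) = 1229 − 12400×0.005596

T ≈ 1160 K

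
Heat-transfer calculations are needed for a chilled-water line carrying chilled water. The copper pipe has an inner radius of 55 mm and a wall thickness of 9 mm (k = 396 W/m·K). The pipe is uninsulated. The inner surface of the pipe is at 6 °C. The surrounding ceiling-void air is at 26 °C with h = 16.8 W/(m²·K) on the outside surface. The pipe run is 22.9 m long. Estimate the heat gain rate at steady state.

Q ≈ 3090 W

Radial resistances (cylindrical: R_cond = ln(r_o/r_i)/(2πkL), R_conv = 1/(h·2πrL)):
R_copper pipe wall = ln(64/55)/(2π×396×22.9) = 2.66×10^-6 K/W
R_outer film = 1/(h_o·2πr_oL) = 1/(16.8×2π×0.064×22.9) = 0.006464 K/W
R_total = 0.006467 K/W
Q = ΔT/R_total = 20/0.006467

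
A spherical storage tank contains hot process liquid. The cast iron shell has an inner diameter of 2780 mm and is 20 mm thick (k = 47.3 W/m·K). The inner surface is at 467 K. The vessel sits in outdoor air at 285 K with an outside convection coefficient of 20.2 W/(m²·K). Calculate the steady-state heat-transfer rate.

Spherical conduction: R = (1/r_in − 1/r_out)/(4πk) per layer; series-sum.
R_cast iron shell = (1/1.39 − 1/1.41)/(4π×47.3) = 1.717×10^-5 K/W
R_outer film = 1/(h·4πr_o²) = 1/(20.2×4π×1.41²) = 0.001982 K/W
R_total = 0.001999 K/W
Q = ΔT/R_total = 182/0.001999

Q ≈ 91100 W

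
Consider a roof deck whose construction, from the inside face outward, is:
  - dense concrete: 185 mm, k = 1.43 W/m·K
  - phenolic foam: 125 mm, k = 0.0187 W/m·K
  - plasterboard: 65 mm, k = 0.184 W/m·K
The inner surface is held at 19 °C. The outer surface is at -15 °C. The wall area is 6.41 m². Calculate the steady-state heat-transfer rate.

Using the resistance-network approach (series):
R_dense concrete = L/(kA) = 0.185/(1.43×6.41) = 0.02018 K/W
R_phenolic foam = L/(kA) = 0.125/(0.0187×6.41) = 1.043 K/W
R_plasterboard = L/(kA) = 0.065/(0.184×6.41) = 0.05511 K/W
R_total = 1.118 K/W
Q = ΔT / R_total = 34 / 1.118

Q ≈ 30.4 W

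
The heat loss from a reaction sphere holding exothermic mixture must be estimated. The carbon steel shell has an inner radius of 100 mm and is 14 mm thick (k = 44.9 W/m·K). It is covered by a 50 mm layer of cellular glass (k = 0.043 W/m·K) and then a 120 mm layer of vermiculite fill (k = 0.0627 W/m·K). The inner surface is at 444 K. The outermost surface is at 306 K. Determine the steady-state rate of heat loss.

Q ≈ 16.8 W

Each spherical layer contributes R = (1/r_i − 1/r_o)/(4πk):
R_carbon steel shell = (1/0.1 − 1/0.114)/(4π×44.9) = 0.002177 K/W
R_cellular glass = (1/0.114 − 1/0.164)/(4π×0.043) = 4.949 K/W
R_vermiculite fill = (1/0.164 − 1/0.284)/(4π×0.0627) = 3.27 K/W
R_total = 8.221 K/W
Q = ΔT/R_total = 138/8.221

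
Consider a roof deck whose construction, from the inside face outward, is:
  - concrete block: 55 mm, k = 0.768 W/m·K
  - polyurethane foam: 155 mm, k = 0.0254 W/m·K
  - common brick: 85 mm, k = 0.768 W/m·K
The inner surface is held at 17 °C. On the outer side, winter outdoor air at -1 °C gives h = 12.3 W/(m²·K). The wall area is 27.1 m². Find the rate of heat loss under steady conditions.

Q ≈ 76.6 W

Using the resistance-network approach (series):
R_concrete block = L/(kA) = 0.055/(0.768×27.1) = 0.002643 K/W
R_polyurethane foam = L/(kA) = 0.155/(0.0254×27.1) = 0.2252 K/W
R_common brick = L/(kA) = 0.085/(0.768×27.1) = 0.004084 K/W
R_outer film = 1/(h_o·A) = 1/(12.3×27.1) = 0.003 K/W
R_total = 0.2349 K/W
Q = ΔT / R_total = 18 / 0.2349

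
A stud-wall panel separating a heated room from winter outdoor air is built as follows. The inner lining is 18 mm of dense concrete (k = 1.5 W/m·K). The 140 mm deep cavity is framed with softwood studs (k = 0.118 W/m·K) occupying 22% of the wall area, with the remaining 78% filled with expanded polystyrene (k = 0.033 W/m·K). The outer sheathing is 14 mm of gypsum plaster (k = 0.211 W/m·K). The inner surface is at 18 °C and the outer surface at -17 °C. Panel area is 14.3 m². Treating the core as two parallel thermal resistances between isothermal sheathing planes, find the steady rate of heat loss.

Q ≈ 180 W

Sheathing layers in series; stud and cavity paths in parallel between them.
R_inner = 0.018/(1.5×14.3) = 8.392×10^-4 K/W
R_stud  = 0.14/(0.118×0.22×14.3) = 0.3771 K/W
R_cav   = 0.14/(0.033×0.78×14.3) = 0.3804 K/W
1/R_core = 1/R_stud + 1/R_cav → R_core = 0.1894 K/W
R_outer = 0.014/(0.211×14.3) = 0.00464 K/W
R_total = 0.1948 K/W
Q = ΔT/R_total = 35/0.1948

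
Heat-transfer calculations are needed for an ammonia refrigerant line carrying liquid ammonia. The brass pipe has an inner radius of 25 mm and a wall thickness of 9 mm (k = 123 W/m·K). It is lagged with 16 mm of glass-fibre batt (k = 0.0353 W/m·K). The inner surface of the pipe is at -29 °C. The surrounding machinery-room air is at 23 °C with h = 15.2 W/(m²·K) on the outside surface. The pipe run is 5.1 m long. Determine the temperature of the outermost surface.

Radial resistances (cylindrical: R_cond = ln(r_o/r_i)/(2πkL), R_conv = 1/(h·2πrL)):
R_brass pipe wall = ln(34/25)/(2π×123×5.1) = 7.801×10^-5 K/W
R_glass-fibre batt = ln(50/34)/(2π×0.0353×5.1) = 0.3409 K/W
R_outer film = 1/(h_o·2πr_oL) = 1/(15.2×2π×0.05×5.1) = 0.04106 K/W
R_total = 0.3821 K/W
Q = ΔT/R_total = 52/0.3821
Q = 136 W
T_interface = T_inner + Q·ΣR(inner→interface) = -29 + 136×0.341

T ≈ 17.4 °C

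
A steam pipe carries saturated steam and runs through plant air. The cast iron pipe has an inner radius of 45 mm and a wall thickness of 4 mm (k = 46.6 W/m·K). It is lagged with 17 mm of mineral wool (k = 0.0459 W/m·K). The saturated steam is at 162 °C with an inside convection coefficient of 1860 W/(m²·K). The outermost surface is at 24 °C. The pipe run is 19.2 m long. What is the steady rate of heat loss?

Q ≈ 2560 W

Treating each annulus and film as a series resistance:
R_inner film = 1/(h_i·2πr₁L) = 1/(1860×2π×0.045×19.2) = 9.904×10^-5 K/W
R_cast iron pipe wall = ln(49/45)/(2π×46.6×19.2) = 1.515×10^-5 K/W
R_mineral wool = ln(66/49)/(2π×0.0459×19.2) = 0.05379 K/W
R_total = 0.0539 K/W
Q = ΔT/R_total = 138/0.0539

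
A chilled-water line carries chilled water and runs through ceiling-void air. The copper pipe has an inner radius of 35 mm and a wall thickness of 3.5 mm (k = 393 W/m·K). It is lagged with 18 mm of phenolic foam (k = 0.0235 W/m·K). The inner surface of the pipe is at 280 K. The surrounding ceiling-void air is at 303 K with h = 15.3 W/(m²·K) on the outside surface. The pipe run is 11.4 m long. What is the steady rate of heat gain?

Q ≈ 94.2 W

Cylindrical conduction, so R = ln(r₂/r₁)/(2πkL) per layer, in series:
R_copper pipe wall = ln(38.5/35)/(2π×393×11.4) = 3.386×10^-6 K/W
R_phenolic foam = ln(56.5/38.5)/(2π×0.0235×11.4) = 0.2279 K/W
R_outer film = 1/(h_o·2πr_oL) = 1/(15.3×2π×0.0565×11.4) = 0.01615 K/W
R_total = 0.244 K/W
Q = ΔT/R_total = 23/0.244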